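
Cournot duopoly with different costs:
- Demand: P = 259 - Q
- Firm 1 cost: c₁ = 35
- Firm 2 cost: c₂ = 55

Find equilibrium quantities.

q₁* = 81.33, q₂* = 61.33

Work:
Reaction: q₁ = (259 - 35 - q₂)/2
Reaction: q₂ = (259 - 55 - q₁)/2
Solve simultaneously:
q₁* = (259 - 2×35 + 55)/3 = 81.33
q₂* = (259 - 2×55 + 35)/3 = 61.33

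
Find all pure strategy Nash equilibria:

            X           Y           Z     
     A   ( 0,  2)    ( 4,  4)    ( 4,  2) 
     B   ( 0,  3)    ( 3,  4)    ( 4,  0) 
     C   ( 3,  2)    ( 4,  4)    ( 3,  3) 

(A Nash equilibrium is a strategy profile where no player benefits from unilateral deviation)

Nash equilibrium: (A, Y), (C, Y)

Work:
Best responses:
  P1 vs X: payoffs [0, 0, 3] → best response C (payoff 3)
  P1 vs Y: payoffs [4, 3, 4] → best response A/C (payoff 4)
  P1 vs Z: payoffs [4, 4, 3] → best response A/B (payoff 4)
  P2 vs A: payoffs [2, 4, 2] → best response Y (payoff 4)
  P2 vs B: payoffs [3, 4, 0] → best response Y (payoff 4)
  P2 vs C: payoffs [2, 4, 3] → best response Y (payoff 4)
Mutual best responses: (A,Y), (C,Y) → Nash equilibria.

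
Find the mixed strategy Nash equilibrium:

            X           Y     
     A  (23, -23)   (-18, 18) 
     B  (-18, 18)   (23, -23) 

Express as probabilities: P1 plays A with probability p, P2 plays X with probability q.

p = 0.5, q = 0.5

Work:
Find probabilities that make opponent indifferent:
P2 chooses q to make P1 indifferent between A and B
P1 chooses p to make P2 indifferent between X and Y
Mixed NE: P1 plays (A: 0.5, B: 0.5), P2 plays (X: 0.5, Y: 0.5)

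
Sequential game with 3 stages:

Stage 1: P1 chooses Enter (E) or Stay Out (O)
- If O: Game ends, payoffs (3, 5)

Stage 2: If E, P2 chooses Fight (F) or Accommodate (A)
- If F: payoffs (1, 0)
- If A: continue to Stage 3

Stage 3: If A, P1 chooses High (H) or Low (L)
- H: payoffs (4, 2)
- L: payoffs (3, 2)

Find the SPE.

SPE: (E, A, H); Outcome (4, 2)

Work:
Stage 3: P1 chooses H (4 vs 3)
Stage 2: P2: F->0, A->2 (anticipating H). Choose A
Stage 1: P1: O->3, E->4 (anticipating A, H). Choose E
SPE path: E -> A -> H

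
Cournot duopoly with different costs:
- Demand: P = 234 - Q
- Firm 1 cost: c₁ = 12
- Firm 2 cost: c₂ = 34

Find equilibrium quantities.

q₁* = 81.33, q₂* = 59.33

Work:
Reaction: q₁ = (234 - 12 - q₂)/2
Reaction: q₂ = (234 - 34 - q₁)/2
Solve simultaneously:
q₁* = (234 - 2×12 + 34)/3 = 81.33
q₂* = (234 - 2×34 + 12)/3 = 59.33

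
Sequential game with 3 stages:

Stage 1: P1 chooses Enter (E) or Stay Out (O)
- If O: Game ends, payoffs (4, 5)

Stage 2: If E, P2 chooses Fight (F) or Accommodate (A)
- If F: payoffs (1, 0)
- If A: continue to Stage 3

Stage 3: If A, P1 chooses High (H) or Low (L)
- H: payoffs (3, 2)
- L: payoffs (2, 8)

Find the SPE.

SPE: (O, A, H); Outcome (4, 5)

Work:
Stage 3: P1 chooses H (3 vs 2)
Stage 2: P2: F->0, A->2 (anticipating H). Choose A
Stage 1: P1: O->4, E->3 (anticipating A, H). Choose O
SPE path: O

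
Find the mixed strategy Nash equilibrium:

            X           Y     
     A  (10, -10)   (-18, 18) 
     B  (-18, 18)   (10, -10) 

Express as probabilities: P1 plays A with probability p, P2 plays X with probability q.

p = 0.5, q = 0.5

Work:
Find probabilities that make opponent indifferent:
P2 chooses q to make P1 indifferent between A and B
P1 chooses p to make P2 indifferent between X and Y
Mixed NE: P1 plays (A: 0.5, B: 0.5), P2 plays (X: 0.5, Y: 0.5)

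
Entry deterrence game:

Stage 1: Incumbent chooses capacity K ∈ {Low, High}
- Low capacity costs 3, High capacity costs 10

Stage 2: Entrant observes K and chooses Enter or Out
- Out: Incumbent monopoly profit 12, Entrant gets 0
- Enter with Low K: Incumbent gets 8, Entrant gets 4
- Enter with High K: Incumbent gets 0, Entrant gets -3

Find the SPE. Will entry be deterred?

SPE: (Low, Enter|Low, Out|High); Entry not deterred. Incumbent net profit = 5, Entrant gets 4

Work:
After Low K: Entrant enters (4 > 0)
After High K: Entrant stays out (-3 < 0)
Incumbent: Low → 8−3=5, High → 12−10=2
Incumbent chooses Low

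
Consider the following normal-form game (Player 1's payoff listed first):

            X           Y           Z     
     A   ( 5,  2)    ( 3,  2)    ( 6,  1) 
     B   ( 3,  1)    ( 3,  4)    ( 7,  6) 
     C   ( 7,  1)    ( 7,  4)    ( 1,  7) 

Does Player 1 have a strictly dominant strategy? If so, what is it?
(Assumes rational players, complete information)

No strictly dominant strategy exists for Player 1

Work:
A strategy strictly dominates another if it gives a strictly higher payoff against every opponent action. Compare each pair of P1's strategies column-by-column:
  A vs B: [5 vs 3, 3 vs 3, 6 vs 7] → A does not strictly dominate B (column Y: 3 ≤ 3)
  A vs C: [5 vs 7, 3 vs 7, 6 vs 1] → A does not strictly dominate C (column X: 5 ≤ 7)
  B vs A: [3 vs 5, 3 vs 3, 7 vs 6] → B does not strictly dominate A (column X: 3 ≤ 5)
  B vs C: [3 vs 7, 3 vs 7, 7 vs 1] → B does not strictly dominate C (column X: 3 ≤ 7)
  C vs A: [7 vs 5, 7 vs 3, 1 vs 6] → C does not strictly dominate A (column Z: 1 ≤ 6)
  C vs B: [7 vs 3, 7 vs 3, 1 vs 7] → C does not strictly dominate B (column Z: 1 ≤ 7)
No single strategy strictly dominates all others → no strictly dominant strategy.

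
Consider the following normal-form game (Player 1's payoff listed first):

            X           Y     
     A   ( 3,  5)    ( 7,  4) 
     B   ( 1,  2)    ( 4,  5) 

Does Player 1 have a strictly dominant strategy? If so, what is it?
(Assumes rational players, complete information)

Yes, Player 1's strictly dominant strategy is A

Work:
A strategy strictly dominates another if it gives a strictly higher payoff against every opponent action. Compare each pair of P1's strategies column-by-column:
  A vs B: [3 vs 1, 7 vs 4] → A strictly dominates B
  B vs A: [1 vs 3, 4 vs 7] → B does not strictly dominate A (column X: 1 ≤ 3)
A strictly dominates every other strategy → strictly dominant.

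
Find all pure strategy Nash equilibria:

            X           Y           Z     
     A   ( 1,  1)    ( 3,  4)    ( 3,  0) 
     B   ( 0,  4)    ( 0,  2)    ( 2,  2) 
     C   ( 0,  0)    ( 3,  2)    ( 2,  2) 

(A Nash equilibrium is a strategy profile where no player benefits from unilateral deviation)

Nash equilibrium: (A, Y), (C, Y)

Work:
Best responses:
  P1 vs X: payoffs [1, 0, 0] → best response A (payoff 1)
  P1 vs Y: payoffs [3, 0, 3] → best response A/C (payoff 3)
  P1 vs Z: payoffs [3, 2, 2] → best response A (payoff 3)
  P2 vs A: payoffs [1, 4, 0] → best response Y (payoff 4)
  P2 vs B: payoffs [4, 2, 2] → best response X (payoff 4)
  P2 vs C: payoffs [0, 2, 2] → best response Y/Z (payoff 2)
Mutual best responses: (A,Y), (C,Y) → Nash equilibria.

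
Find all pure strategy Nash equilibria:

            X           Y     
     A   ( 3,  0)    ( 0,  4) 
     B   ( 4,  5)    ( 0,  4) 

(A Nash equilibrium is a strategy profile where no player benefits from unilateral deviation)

Nash equilibrium: (A, Y), (B, X)

Work:
Best responses:
  P1 vs X: payoffs [3, 4] → best response B (payoff 4)
  P1 vs Y: payoffs [0, 0] → best response A/B (payoff 0)
  P2 vs A: payoffs [0, 4] → best response Y (payoff 4)
  P2 vs B: payoffs [5, 4] → best response X (payoff 5)
Mutual best responses: (A,Y), (B,X) → Nash equilibria.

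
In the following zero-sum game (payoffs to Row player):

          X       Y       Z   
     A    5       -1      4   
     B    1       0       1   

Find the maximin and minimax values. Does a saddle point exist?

Maximin = 0, Minimax = 0, Saddle: True

Work:
Row minimums: [-1, 0] → maximin = 0
Column maximums: [5, 0, 4] → minimax = 0
Saddle point exists! Game value = 0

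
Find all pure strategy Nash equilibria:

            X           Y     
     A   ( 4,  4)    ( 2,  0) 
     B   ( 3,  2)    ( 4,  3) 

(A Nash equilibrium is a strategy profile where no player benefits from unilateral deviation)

Nash equilibrium: (A, X), (B, Y)

Work:
Best responses:
  P1 vs X: payoffs [4, 3] → best response A (payoff 4)
  P1 vs Y: payoffs [2, 4] → best response B (payoff 4)
  P2 vs A: payoffs [4, 0] → best response X (payoff 4)
  P2 vs B: payoffs [2, 3] → best response Y (payoff 3)
Mutual best responses: (A,X), (B,Y) → Nash equilibria.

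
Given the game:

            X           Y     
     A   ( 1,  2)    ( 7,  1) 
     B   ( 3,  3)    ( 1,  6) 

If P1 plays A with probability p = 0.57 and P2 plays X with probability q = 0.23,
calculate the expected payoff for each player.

E[P1] = 3.8312, E[P2] = 2.9844

Work:
E[P1] = p·q·π₁(A,X) + p·(1-q)·π₁(A,Y) + (1-p)·q·π₁(B,X) + (1-p)·(1-q)·π₁(B,Y)
= 0.57·0.23·1 + 0.57·0.77·7 + 0.43·0.23·3 + 0.43·0.77·1
= 3.8312

E[P2] = 2.9844 (similar calculation)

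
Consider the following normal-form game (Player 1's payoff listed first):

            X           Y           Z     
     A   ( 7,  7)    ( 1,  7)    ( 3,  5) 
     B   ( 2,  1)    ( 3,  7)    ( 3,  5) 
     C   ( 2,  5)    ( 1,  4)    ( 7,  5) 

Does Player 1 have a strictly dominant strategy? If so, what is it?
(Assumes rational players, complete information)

No strictly dominant strategy exists for Player 1

Work:
A strategy strictly dominates another if it gives a strictly higher payoff against every opponent action. Compare each pair of P1's strategies column-by-column:
  A vs B: [7 vs 2, 1 vs 3, 3 vs 3] → A does not strictly dominate B (column Y: 1 ≤ 3)
  A vs C: [7 vs 2, 1 vs 1, 3 vs 7] → A does not strictly dominate C (column Y: 1 ≤ 1)
  B vs A: [2 vs 7, 3 vs 1, 3 vs 3] → B does not strictly dominate A (column X: 2 ≤ 7)
  B vs C: [2 vs 2, 3 vs 1, 3 vs 7] → B does not strictly dominate C (column X: 2 ≤ 2)
  C vs A: [2 vs 7, 1 vs 1, 7 vs 3] → C does not strictly dominate A (column X: 2 ≤ 7)
  C vs B: [2 vs 2, 1 vs 3, 7 vs 3] → C does not strictly dominate B (column X: 2 ≤ 2)
No single strategy strictly dominates all others → no strictly dominant strategy.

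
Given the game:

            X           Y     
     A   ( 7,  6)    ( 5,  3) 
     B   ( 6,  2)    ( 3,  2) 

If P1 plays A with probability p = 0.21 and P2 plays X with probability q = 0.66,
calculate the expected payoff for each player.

E[P1] = 5.2614, E[P2] = 2.6258

Work:
E[P1] = p·q·π₁(A,X) + p·(1-q)·π₁(A,Y) + (1-p)·q·π₁(B,X) + (1-p)·(1-q)·π₁(B,Y)
= 0.21·0.66·7 + 0.21·0.34·5 + 0.79·0.66·6 + 0.79·0.34·3
= 5.2614

E[P2] = 2.6258 (similar calculation)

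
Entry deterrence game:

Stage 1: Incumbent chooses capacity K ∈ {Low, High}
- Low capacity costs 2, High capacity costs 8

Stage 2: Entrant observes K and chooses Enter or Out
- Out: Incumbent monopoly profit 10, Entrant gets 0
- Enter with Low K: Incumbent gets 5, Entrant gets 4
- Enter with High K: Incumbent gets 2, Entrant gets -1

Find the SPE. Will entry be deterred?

SPE: (Low, Enter|Low, Out|High); Entry not deterred. Incumbent net profit = 3, Entrant gets 4

Work:
After Low K: Entrant enters (4 > 0)
After High K: Entrant stays out (-1 < 0)
Incumbent: Low → 5−2=3, High → 10−8=2
Incumbent chooses Low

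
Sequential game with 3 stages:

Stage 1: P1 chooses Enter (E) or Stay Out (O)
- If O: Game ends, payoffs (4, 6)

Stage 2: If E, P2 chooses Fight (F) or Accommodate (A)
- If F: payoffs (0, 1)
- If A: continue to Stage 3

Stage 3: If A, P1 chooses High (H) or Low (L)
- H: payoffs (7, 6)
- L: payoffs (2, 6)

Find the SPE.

SPE: (E, A, H); Outcome (7, 6)

Work:
Stage 3: P1 chooses H (7 vs 2)
Stage 2: P2: F->1, A->6 (anticipating H). Choose A
Stage 1: P1: O->4, E->7 (anticipating A, H). Choose E
SPE path: E -> A -> H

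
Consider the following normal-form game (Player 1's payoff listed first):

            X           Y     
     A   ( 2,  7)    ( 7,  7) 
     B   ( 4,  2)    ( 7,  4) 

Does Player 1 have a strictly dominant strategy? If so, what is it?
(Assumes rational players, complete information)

No strictly dominant strategy exists for Player 1

Work:
A strategy strictly dominates another if it gives a strictly higher payoff against every opponent action. Compare each pair of P1's strategies column-by-column:
  A vs B: [2 vs 4, 7 vs 7] → A does not strictly dominate B (column X: 2 ≤ 4)
  B vs A: [4 vs 2, 7 vs 7] → B does not strictly dominate A (column Y: 7 ≤ 7)
No single strategy strictly dominates all others → no strictly dominant strategy.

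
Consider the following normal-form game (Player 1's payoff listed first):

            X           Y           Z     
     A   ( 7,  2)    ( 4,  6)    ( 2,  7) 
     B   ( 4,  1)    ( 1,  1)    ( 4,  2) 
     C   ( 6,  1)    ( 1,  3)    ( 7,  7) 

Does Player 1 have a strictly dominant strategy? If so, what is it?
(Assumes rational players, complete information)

No strictly dominant strategy exists for Player 1

Work:
A strategy strictly dominates another if it gives a strictly higher payoff against every opponent action. Compare each pair of P1's strategies column-by-column:
  A vs B: [7 vs 4, 4 vs 1, 2 vs 4] → A does not strictly dominate B (column Z: 2 ≤ 4)
  A vs C: [7 vs 6, 4 vs 1, 2 vs 7] → A does not strictly dominate C (column Z: 2 ≤ 7)
  B vs A: [4 vs 7, 1 vs 4, 4 vs 2] → B does not strictly dominate A (column X: 4 ≤ 7)
  B vs C: [4 vs 6, 1 vs 1, 4 vs 7] → B does not strictly dominate C (column X: 4 ≤ 6)
  C vs A: [6 vs 7, 1 vs 4, 7 vs 2] → C does not strictly dominate A (column X: 6 ≤ 7)
  C vs B: [6 vs 4, 1 vs 1, 7 vs 4] → C does not strictly dominate B (column Y: 1 ≤ 1)
No single strategy strictly dominates all others → no strictly dominant strategy.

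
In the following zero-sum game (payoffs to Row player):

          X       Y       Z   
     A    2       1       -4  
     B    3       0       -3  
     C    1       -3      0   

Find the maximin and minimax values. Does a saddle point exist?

Maximin = -3, Minimax = 0, Saddle: False

Work:
Row minimums: [-4, -3, -3] → maximin = -3
Column maximums: [3, 1, 0] → minimax = 0
No saddle point (maximin ≠ minimax). Mixed strategy needed.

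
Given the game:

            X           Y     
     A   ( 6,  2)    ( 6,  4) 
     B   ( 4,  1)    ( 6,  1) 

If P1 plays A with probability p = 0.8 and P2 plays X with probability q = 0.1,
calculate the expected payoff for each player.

E[P1] = 5.96, E[P2] = 3.24

Work:
E[P1] = p·q·π₁(A,X) + p·(1-q)·π₁(A,Y) + (1-p)·q·π₁(B,X) + (1-p)·(1-q)·π₁(B,Y)
= 0.8·0.1·6 + 0.8·0.9·6 + 0.2·0.1·4 + 0.2·0.9·6
= 5.96

E[P2] = 3.24 (similar calculation)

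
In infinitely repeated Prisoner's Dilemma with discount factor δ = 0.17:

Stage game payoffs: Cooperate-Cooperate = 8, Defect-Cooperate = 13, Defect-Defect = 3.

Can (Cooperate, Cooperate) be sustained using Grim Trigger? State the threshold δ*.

δ* = 0.5; since δ = 0.17 < 0.5, cooperation cannot be sustained

Work:
For Grim Trigger:
Cooperate forever: 8/(1-δ)
Defect then punished: 13 + 3·δ/(1-δ)
Need: 8/(1-δ) ≥ 13 + 3·δ/(1-δ)
Solving: δ ≥ (T-R)/(T-P) = (13-8)/(13-3) = 0.5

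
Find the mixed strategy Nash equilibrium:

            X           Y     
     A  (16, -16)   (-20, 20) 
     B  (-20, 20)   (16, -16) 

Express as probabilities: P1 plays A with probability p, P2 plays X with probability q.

p = 0.5, q = 0.5

Work:
Find probabilities that make opponent indifferent:
P2 chooses q to make P1 indifferent between A and B
P1 chooses p to make P2 indifferent between X and Y
Mixed NE: P1 plays (A: 0.5, B: 0.5), P2 plays (X: 0.5, Y: 0.5)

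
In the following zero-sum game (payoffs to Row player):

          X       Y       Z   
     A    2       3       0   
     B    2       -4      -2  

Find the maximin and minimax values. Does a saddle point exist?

Maximin = 0, Minimax = 0, Saddle: True

Work:
Row minimums: [0, -4] → maximin = 0
Column maximums: [2, 3, 0] → minimax = 0
Saddle point exists! Game value = 0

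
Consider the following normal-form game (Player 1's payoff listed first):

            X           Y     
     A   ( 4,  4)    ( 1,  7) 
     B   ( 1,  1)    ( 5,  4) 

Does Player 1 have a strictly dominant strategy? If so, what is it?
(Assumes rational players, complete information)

No strictly dominant strategy exists for Player 1

Work:
A strategy strictly dominates another if it gives a strictly higher payoff against every opponent action. Compare each pair of P1's strategies column-by-column:
  A vs B: [4 vs 1, 1 vs 5] → A does not strictly dominate B (column Y: 1 ≤ 5)
  B vs A: [1 vs 4, 5 vs 1] → B does not strictly dominate A (column X: 1 ≤ 4)
No single strategy strictly dominates all others → no strictly dominant strategy.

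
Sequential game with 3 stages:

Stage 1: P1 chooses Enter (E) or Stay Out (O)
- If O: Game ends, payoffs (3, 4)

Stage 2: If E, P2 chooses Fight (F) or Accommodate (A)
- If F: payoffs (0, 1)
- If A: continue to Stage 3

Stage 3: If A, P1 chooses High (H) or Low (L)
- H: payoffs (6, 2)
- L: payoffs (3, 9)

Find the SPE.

SPE: (E, A, H); Outcome (6, 2)

Work:
Stage 3: P1 chooses H (6 vs 3)
Stage 2: P2: F->1, A->2 (anticipating H). Choose A
Stage 1: P1: O->3, E->6 (anticipating A, H). Choose E
SPE path: E -> A -> H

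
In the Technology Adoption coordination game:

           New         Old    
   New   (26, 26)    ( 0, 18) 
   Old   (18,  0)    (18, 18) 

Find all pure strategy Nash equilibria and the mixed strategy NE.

Pure NE: (New, New) and (Old, Old); Mixed NE: p = 0.6923, q = 0.6923

Work:
Check pure NE:
(New, New): (26, 26) - no unilateral deviation beneficial
(Old, Old): (18, 18) - no unilateral deviation beneficial
Mixed NE: P1 plays New with p = 0.6923, P2 plays New with q = 0.6923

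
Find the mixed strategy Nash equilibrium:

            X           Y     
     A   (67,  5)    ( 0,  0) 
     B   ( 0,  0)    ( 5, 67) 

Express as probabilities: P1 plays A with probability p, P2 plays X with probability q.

p = 0.9306, q = 0.0694

Work:
Find probabilities that make opponent indifferent:
P2 chooses q to make P1 indifferent between A and B
P1 chooses p to make P2 indifferent between X and Y
Mixed NE: P1 plays (A: 0.9306, B: 0.0694), P2 plays (X: 0.0694, Y: 0.9306)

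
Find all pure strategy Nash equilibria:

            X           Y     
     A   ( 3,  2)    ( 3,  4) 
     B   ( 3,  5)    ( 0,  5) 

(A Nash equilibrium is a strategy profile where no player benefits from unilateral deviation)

Nash equilibrium: (A, Y), (B, X)

Work:
Best responses:
  P1 vs X: payoffs [3, 3] → best response A/B (payoff 3)
  P1 vs Y: payoffs [3, 0] → best response A (payoff 3)
  P2 vs A: payoffs [2, 4] → best response Y (payoff 4)
  P2 vs B: payoffs [5, 5] → best response X/Y (payoff 5)
Mutual best responses: (A,Y), (B,X) → Nash equilibria.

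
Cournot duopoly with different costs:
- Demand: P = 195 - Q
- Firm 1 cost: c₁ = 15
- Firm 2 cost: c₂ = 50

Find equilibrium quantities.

q₁* = 71.67, q₂* = 36.67

Work:
Reaction: q₁ = (195 - 15 - q₂)/2
Reaction: q₂ = (195 - 50 - q₁)/2
Solve simultaneously:
q₁* = (195 - 2×15 + 50)/3 = 71.67
q₂* = (195 - 2×50 + 15)/3 = 36.67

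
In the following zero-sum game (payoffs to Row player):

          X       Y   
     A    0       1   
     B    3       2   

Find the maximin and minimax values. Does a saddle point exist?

Maximin = 2, Minimax = 2, Saddle: True

Work:
Row minimums: [0, 2] → maximin = 2
Column maximums: [3, 2] → minimax = 2
Saddle point exists! Game value = 2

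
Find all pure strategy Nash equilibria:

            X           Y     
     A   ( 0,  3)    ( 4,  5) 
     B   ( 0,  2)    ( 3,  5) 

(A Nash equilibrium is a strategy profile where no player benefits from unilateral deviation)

Nash equilibrium: (A, Y)

Work:
Best responses:
  P1 vs X: payoffs [0, 0] → best response A/B (payoff 0)
  P1 vs Y: payoffs [4, 3] → best response A (payoff 4)
  P2 vs A: payoffs [3, 5] → best response Y (payoff 5)
  P2 vs B: payoffs [2, 5] → best response Y (payoff 5)
Mutual best responses: (A,Y) → Nash equilibria.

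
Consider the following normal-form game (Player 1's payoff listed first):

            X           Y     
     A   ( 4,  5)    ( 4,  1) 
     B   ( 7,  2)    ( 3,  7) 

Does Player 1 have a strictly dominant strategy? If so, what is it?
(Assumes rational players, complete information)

No strictly dominant strategy exists for Player 1

Work:
A strategy strictly dominates another if it gives a strictly higher payoff against every opponent action. Compare each pair of P1's strategies column-by-column:
  A vs B: [4 vs 7, 4 vs 3] → A does not strictly dominate B (column X: 4 ≤ 7)
  B vs A: [7 vs 4, 3 vs 4] → B does not strictly dominate A (column Y: 3 ≤ 4)
No single strategy strictly dominates all others → no strictly dominant strategy.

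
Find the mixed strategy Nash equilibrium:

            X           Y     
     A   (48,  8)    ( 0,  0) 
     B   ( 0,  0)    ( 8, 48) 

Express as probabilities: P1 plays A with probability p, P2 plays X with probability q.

p = 0.8571, q = 0.1429

Work:
Find probabilities that make opponent indifferent:
P2 chooses q to make P1 indifferent between A and B
P1 chooses p to make P2 indifferent between X and Y
Mixed NE: P1 plays (A: 0.8571, B: 0.1429), P2 plays (X: 0.1429, Y: 0.8571)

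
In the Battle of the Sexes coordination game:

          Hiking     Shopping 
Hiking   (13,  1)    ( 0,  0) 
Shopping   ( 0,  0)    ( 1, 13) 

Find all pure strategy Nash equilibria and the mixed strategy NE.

Pure NE: (Hiking, Hiking) and (Shopping, Shopping); Mixed NE: p = 0.9286, q = 0.0714

Work:
Check pure NE:
(Hiking, Hiking): (13, 1) - no unilateral deviation beneficial
(Shopping, Shopping): (1, 13) - no unilateral deviation beneficial
Mixed NE: P1 plays Hiking with p = 0.9286, P2 plays Hiking with q = 0.0714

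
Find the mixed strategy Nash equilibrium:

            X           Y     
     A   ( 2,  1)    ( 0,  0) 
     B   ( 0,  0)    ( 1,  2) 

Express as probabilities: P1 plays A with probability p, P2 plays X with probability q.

p = 0.6667, q = 0.3333

Work:
Find probabilities that make opponent indifferent:
P2 chooses q to make P1 indifferent between A and B
P1 chooses p to make P2 indifferent between X and Y
Mixed NE: P1 plays (A: 0.6667, B: 0.3333), P2 plays (X: 0.3333, Y: 0.6667)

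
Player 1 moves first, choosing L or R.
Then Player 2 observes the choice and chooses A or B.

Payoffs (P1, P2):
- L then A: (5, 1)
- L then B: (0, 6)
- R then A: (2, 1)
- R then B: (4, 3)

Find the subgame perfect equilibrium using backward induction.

P1 plays R, P2 plays B after L and B after R; Payoff (4, 3)

Work:
Backward induction:
After L: P2 chooses B → P1 gets 0
After R: P2 chooses B → P1 gets 4
P1 chooses R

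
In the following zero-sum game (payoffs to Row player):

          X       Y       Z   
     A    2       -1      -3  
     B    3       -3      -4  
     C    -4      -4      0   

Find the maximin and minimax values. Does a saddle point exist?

Maximin = -3, Minimax = -1, Saddle: False

Work:
Row minimums: [-3, -4, -4] → maximin = -3
Column maximums: [3, -1, 0] → minimax = -1
No saddle point (maximin ≠ minimax). Mixed strategy needed.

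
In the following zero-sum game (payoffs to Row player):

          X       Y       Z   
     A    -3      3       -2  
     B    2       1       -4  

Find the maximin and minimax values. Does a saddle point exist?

Maximin = -3, Minimax = -2, Saddle: False

Work:
Row minimums: [-3, -4] → maximin = -3
Column maximums: [2, 3, -2] → minimax = -2
No saddle point (maximin ≠ minimax). Mixed strategy needed.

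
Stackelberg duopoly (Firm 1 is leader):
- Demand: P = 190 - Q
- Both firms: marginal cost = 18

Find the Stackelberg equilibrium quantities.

q₁* (leader) = 86.0, q₂* (follower) = 43.0

Work:
Follower's reaction: q₂ = (a - c - q₁)/2
Leader substitutes: π₁ = q₁·(a - q₁ - (a-c-q₁)/2 - c)
FOC: q₁* = (190 - 18)/2 = 86.00
Then: q₂* = (190 - 18 - 86.0)/2 = 43.00
Leader has first-mover advantage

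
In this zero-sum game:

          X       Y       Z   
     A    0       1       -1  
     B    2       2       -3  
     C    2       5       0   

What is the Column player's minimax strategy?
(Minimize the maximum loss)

Column should play Z, value = 0

Work:
Column player minimizes Row's maximum payoff:
Column X: max payoff to Row = 2
Column Y: max payoff to Row = 5
Column Z: max payoff to Row = 0
Minimum is 0, achieved by column Z.
Minimax strategy: Z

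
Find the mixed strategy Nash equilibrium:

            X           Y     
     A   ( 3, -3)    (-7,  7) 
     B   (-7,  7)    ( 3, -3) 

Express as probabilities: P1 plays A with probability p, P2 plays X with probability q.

p = 0.5, q = 0.5

Work:
Find probabilities that make opponent indifferent:
P2 chooses q to make P1 indifferent between A and B
P1 chooses p to make P2 indifferent between X and Y
Mixed NE: P1 plays (A: 0.5, B: 0.5), P2 plays (X: 0.5, Y: 0.5)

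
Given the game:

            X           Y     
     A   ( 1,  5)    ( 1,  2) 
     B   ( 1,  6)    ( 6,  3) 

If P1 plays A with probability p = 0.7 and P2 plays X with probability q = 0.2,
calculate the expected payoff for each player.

E[P1] = 2.2, E[P2] = 2.9

Work:
E[P1] = p·q·π₁(A,X) + p·(1-q)·π₁(A,Y) + (1-p)·q·π₁(B,X) + (1-p)·(1-q)·π₁(B,Y)
= 0.7·0.2·1 + 0.7·0.8·1 + 0.3·0.2·1 + 0.3·0.8·6
= 2.2

E[P2] = 2.9 (similar calculation)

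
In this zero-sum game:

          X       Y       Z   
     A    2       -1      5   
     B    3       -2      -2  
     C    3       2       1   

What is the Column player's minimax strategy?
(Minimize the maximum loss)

Column should play Y, value = 2

Work:
Column player minimizes Row's maximum payoff:
Column X: max payoff to Row = 3
Column Y: max payoff to Row = 2
Column Z: max payoff to Row = 5
Minimum is 2, achieved by column Y.
Minimax strategy: Y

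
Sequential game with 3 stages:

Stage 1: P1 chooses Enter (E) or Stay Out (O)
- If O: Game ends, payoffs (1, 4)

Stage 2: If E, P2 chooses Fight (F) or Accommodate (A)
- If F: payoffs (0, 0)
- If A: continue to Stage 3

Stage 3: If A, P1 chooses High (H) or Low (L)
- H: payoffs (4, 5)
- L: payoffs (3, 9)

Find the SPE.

SPE: (E, A, H); Outcome (4, 5)

Work:
Stage 3: P1 chooses H (4 vs 3)
Stage 2: P2: F->0, A->5 (anticipating H). Choose A
Stage 1: P1: O->1, E->4 (anticipating A, H). Choose E
SPE path: E -> A -> H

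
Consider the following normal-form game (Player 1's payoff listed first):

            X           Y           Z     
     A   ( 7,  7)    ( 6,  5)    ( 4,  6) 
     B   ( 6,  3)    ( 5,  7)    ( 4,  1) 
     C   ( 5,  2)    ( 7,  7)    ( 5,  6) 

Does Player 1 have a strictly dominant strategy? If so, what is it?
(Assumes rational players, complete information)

No strictly dominant strategy exists for Player 1

Work:
A strategy strictly dominates another if it gives a strictly higher payoff against every opponent action. Compare each pair of P1's strategies column-by-column:
  A vs B: [7 vs 6, 6 vs 5, 4 vs 4] → A does not strictly dominate B (column Z: 4 ≤ 4)
  A vs C: [7 vs 5, 6 vs 7, 4 vs 5] → A does not strictly dominate C (column Y: 6 ≤ 7)
  B vs A: [6 vs 7, 5 vs 6, 4 vs 4] → B does not strictly dominate A (column X: 6 ≤ 7)
  B vs C: [6 vs 5, 5 vs 7, 4 vs 5] → B does not strictly dominate C (column Y: 5 ≤ 7)
  C vs A: [5 vs 7, 7 vs 6, 5 vs 4] → C does not strictly dominate A (column X: 5 ≤ 7)
  C vs B: [5 vs 6, 7 vs 5, 5 vs 4] → C does not strictly dominate B (column X: 5 ≤ 6)
No single strategy strictly dominates all others → no strictly dominant strategy.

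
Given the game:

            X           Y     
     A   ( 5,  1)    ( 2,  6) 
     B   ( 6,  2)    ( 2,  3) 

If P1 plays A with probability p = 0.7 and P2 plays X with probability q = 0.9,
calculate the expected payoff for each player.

E[P1] = 4.97, E[P2] = 1.68

Work:
E[P1] = p·q·π₁(A,X) + p·(1-q)·π₁(A,Y) + (1-p)·q·π₁(B,X) + (1-p)·(1-q)·π₁(B,Y)
= 0.7·0.9·5 + 0.7·0.1·2 + 0.3·0.9·6 + 0.3·0.1·2
= 4.97

E[P2] = 1.68 (similar calculation)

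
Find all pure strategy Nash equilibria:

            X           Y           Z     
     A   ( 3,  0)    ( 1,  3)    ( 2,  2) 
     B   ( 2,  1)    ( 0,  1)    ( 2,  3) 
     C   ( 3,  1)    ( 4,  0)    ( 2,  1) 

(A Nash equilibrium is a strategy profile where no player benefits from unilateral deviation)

Nash equilibrium: (B, Z), (C, X), (C, Z)

Work:
Best responses:
  P1 vs X: payoffs [3, 2, 3] → best response A/C (payoff 3)
  P1 vs Y: payoffs [1, 0, 4] → best response C (payoff 4)
  P1 vs Z: payoffs [2, 2, 2] → best response A/B/C (payoff 2)
  P2 vs A: payoffs [0, 3, 2] → best response Y (payoff 3)
  P2 vs B: payoffs [1, 1, 3] → best response Z (payoff 3)
  P2 vs C: payoffs [1, 0, 1] → best response X/Z (payoff 1)
Mutual best responses: (B,Z), (C,X), (C,Z) → Nash equilibria.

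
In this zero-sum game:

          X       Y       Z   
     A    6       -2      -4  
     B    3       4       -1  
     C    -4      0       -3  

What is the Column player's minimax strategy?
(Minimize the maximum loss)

Column should play Z, value = -1

Work:
Column player minimizes Row's maximum payoff:
Column X: max payoff to Row = 6
Column Y: max payoff to Row = 4
Column Z: max payoff to Row = -1
Minimum is -1, achieved by column Z.
Minimax strategy: Z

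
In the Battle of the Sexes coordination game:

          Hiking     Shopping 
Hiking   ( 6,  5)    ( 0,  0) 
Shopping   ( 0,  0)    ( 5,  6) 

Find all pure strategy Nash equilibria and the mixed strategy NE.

Pure NE: (Hiking, Hiking) and (Shopping, Shopping); Mixed NE: p = 0.5455, q = 0.4545

Work:
Check pure NE:
(Hiking, Hiking): (6, 5) - no unilateral deviation beneficial
(Shopping, Shopping): (5, 6) - no unilateral deviation beneficial
Mixed NE: P1 plays Hiking with p = 0.5455, P2 plays Hiking with q = 0.4545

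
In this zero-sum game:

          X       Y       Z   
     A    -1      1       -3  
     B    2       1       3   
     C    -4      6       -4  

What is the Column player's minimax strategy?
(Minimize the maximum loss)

Column should play X, value = 2

Work:
Column player minimizes Row's maximum payoff:
Column X: max payoff to Row = 2
Column Y: max payoff to Row = 6
Column Z: max payoff to Row = 3
Minimum is 2, achieved by column X.
Minimax strategy: X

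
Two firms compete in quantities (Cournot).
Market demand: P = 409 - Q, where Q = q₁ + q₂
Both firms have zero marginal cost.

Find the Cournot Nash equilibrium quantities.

q₁* = q₂* = 136.33; P* = 136.33

Work:
Profit: π_i = P·q_i = (a - q_i - q_j)·q_i
FOC: ∂π_i/∂q_i = a - 2q_i - q_j = 0
Reaction function: q_i = (409 - q_j)/2
Symmetry: q* = 409/3 = 136.33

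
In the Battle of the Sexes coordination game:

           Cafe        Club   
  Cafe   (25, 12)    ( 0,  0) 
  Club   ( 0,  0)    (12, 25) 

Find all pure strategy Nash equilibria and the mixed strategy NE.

Pure NE: (Cafe, Cafe) and (Club, Club); Mixed NE: p = 0.6757, q = 0.3243

Work:
Check pure NE:
(Cafe, Cafe): (25, 12) - no unilateral deviation beneficial
(Club, Club): (12, 25) - no unilateral deviation beneficial
Mixed NE: P1 plays Cafe with p = 0.6757, P2 plays Cafe with q = 0.3243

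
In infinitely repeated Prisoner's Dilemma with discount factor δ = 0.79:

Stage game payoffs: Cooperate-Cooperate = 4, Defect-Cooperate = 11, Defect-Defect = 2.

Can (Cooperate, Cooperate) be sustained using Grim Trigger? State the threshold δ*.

δ* = 0.7778; since δ = 0.79 ≥ 0.7778, cooperation can be sustained

Work:
For Grim Trigger:
Cooperate forever: 4/(1-δ)
Defect then punished: 11 + 2·δ/(1-δ)
Need: 4/(1-δ) ≥ 11 + 2·δ/(1-δ)
Solving: δ ≥ (T-R)/(T-P) = (11-4)/(11-2) = 0.7778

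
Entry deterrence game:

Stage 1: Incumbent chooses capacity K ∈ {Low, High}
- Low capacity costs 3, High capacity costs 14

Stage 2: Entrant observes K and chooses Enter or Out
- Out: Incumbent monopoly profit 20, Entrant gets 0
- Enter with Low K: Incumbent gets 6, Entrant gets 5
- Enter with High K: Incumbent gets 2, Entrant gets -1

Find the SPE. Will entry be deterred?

SPE: (High, Enter|Low, Out|High); Entry deterred. Incumbent net profit = 6

Work:
After Low K: Entrant enters (5 > 0)
After High K: Entrant stays out (-1 < 0)
Incumbent: Low → 6−3=3, High → 20−14=6
Incumbent chooses High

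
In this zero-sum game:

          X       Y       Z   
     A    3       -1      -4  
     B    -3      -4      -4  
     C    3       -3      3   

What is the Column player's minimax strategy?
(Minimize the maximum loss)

Column should play Y, value = -1

Work:
Column player minimizes Row's maximum payoff:
Column X: max payoff to Row = 3
Column Y: max payoff to Row = -1
Column Z: max payoff to Row = 3
Minimum is -1, achieved by column Y.
Minimax strategy: Y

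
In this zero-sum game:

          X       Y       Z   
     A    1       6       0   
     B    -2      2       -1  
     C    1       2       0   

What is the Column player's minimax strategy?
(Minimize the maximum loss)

Column should play Z, value = 0

Work:
Column player minimizes Row's maximum payoff:
Column X: max payoff to Row = 1
Column Y: max payoff to Row = 6
Column Z: max payoff to Row = 0
Minimum is 0, achieved by column Z.
Minimax strategy: Z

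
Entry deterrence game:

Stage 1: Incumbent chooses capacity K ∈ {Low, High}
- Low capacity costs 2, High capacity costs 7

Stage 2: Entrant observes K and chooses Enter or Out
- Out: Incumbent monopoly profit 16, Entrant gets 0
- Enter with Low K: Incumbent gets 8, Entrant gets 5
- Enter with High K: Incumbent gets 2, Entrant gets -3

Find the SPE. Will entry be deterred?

SPE: (High, Enter|Low, Out|High); Entry deterred. Incumbent net profit = 9

Work:
After Low K: Entrant enters (5 > 0)
After High K: Entrant stays out (-3 < 0)
Incumbent: Low → 8−2=6, High → 16−7=9
Incumbent chooses High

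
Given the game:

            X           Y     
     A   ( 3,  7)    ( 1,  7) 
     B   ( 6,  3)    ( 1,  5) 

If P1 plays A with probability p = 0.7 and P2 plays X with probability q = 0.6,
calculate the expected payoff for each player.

E[P1] = 2.74, E[P2] = 6.04

Work:
E[P1] = p·q·π₁(A,X) + p·(1-q)·π₁(A,Y) + (1-p)·q·π₁(B,X) + (1-p)·(1-q)·π₁(B,Y)
= 0.7·0.6·3 + 0.7·0.4·1 + 0.3·0.6·6 + 0.3·0.4·1
= 2.74

E[P2] = 6.04 (similar calculation)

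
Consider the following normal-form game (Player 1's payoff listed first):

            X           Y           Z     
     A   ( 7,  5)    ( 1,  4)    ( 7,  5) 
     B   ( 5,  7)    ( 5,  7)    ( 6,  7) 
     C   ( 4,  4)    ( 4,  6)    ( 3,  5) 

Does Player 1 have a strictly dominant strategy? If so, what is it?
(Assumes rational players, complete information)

No strictly dominant strategy exists for Player 1

Work:
A strategy strictly dominates another if it gives a strictly higher payoff against every opponent action. Compare each pair of P1's strategies column-by-column:
  A vs B: [7 vs 5, 1 vs 5, 7 vs 6] → A does not strictly dominate B (column Y: 1 ≤ 5)
  A vs C: [7 vs 4, 1 vs 4, 7 vs 3] → A does not strictly dominate C (column Y: 1 ≤ 4)
  B vs A: [5 vs 7, 5 vs 1, 6 vs 7] → B does not strictly dominate A (column X: 5 ≤ 7)
  B vs C: [5 vs 4, 5 vs 4, 6 vs 3] → B strictly dominates C
  C vs A: [4 vs 7, 4 vs 1, 3 vs 7] → C does not strictly dominate A (column X: 4 ≤ 7)
  C vs B: [4 vs 5, 4 vs 5, 3 vs 6] → C does not strictly dominate B (column X: 4 ≤ 5)
No single strategy strictly dominates all others → no strictly dominant strategy.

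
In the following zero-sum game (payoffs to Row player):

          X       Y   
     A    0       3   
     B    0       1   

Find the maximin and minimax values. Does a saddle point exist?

Maximin = 0, Minimax = 0, Saddle: True

Work:
Row minimums: [0, 0] → maximin = 0
Column maximums: [0, 3] → minimax = 0
Saddle point exists! Game value = 0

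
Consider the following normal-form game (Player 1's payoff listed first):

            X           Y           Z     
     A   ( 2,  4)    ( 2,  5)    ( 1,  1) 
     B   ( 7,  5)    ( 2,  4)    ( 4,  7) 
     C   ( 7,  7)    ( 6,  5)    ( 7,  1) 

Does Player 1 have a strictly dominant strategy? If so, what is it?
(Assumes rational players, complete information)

No strictly dominant strategy exists for Player 1

Work:
A strategy strictly dominates another if it gives a strictly higher payoff against every opponent action. Compare each pair of P1's strategies column-by-column:
  A vs B: [2 vs 7, 2 vs 2, 1 vs 4] → A does not strictly dominate B (column X: 2 ≤ 7)
  A vs C: [2 vs 7, 2 vs 6, 1 vs 7] → A does not strictly dominate C (column X: 2 ≤ 7)
  B vs A: [7 vs 2, 2 vs 2, 4 vs 1] → B does not strictly dominate A (column Y: 2 ≤ 2)
  B vs C: [7 vs 7, 2 vs 6, 4 vs 7] → B does not strictly dominate C (column X: 7 ≤ 7)
  C vs A: [7 vs 2, 6 vs 2, 7 vs 1] → C strictly dominates A
  C vs B: [7 vs 7, 6 vs 2, 7 vs 4] → C does not strictly dominate B (column X: 7 ≤ 7)
No single strategy strictly dominates all others → no strictly dominant strategy.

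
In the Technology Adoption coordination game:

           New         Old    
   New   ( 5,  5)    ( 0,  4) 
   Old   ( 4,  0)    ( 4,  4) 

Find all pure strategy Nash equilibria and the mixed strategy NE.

Pure NE: (New, New) and (Old, Old); Mixed NE: p = 0.8, q = 0.8

Work:
Check pure NE:
(New, New): (5, 5) - no unilateral deviation beneficial
(Old, Old): (4, 4) - no unilateral deviation beneficial
Mixed NE: P1 plays New with p = 0.8, P2 plays New with q = 0.8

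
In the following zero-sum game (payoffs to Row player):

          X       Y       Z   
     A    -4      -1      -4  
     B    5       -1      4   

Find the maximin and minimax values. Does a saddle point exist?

Maximin = -1, Minimax = -1, Saddle: True

Work:
Row minimums: [-4, -1] → maximin = -1
Column maximums: [5, -1, 4] → minimax = -1
Saddle point exists! Game value = -1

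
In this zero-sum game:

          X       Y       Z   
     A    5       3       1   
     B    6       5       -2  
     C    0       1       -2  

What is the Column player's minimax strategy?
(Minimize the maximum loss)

Column should play Z, value = 1

Work:
Column player minimizes Row's maximum payoff:
Column X: max payoff to Row = 6
Column Y: max payoff to Row = 5
Column Z: max payoff to Row = 1
Minimum is 1, achieved by column Z.
Minimax strategy: Z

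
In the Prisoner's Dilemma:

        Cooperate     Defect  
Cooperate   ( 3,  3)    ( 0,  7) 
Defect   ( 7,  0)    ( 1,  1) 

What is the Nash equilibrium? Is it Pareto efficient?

(Defect, Defect) is NE; not Pareto efficient

Work:
Defect dominates Cooperate for both players:
If P2 cooperates: Defect (7) > Cooperate (3)
If P2 defects: Defect (1) > Cooperate (0)
NE: (Defect, Defect) with payoff (1, 1)
But (Cooperate, Cooperate) = (3, 3) Pareto dominates (1, 1)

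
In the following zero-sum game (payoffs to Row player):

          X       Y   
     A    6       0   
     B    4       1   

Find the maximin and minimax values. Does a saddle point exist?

Maximin = 1, Minimax = 1, Saddle: True

Work:
Row minimums: [0, 1] → maximin = 1
Column maximums: [6, 1] → minimax = 1
Saddle point exists! Game value = 1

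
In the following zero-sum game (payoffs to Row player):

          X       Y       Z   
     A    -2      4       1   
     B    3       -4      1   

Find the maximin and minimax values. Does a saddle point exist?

Maximin = -2, Minimax = 1, Saddle: False

Work:
Row minimums: [-2, -4] → maximin = -2
Column maximums: [3, 4, 1] → minimax = 1
No saddle point (maximin ≠ minimax). Mixed strategy needed.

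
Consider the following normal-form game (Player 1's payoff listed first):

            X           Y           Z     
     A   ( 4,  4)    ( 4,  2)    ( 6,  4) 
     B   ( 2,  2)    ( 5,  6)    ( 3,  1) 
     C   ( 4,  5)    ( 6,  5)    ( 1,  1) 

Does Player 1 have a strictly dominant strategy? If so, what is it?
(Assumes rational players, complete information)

No strictly dominant strategy exists for Player 1

Work:
A strategy strictly dominates another if it gives a strictly higher payoff against every opponent action. Compare each pair of P1's strategies column-by-column:
  A vs B: [4 vs 2, 4 vs 5, 6 vs 3] → A does not strictly dominate B (column Y: 4 ≤ 5)
  A vs C: [4 vs 4, 4 vs 6, 6 vs 1] → A does not strictly dominate C (column X: 4 ≤ 4)
  B vs A: [2 vs 4, 5 vs 4, 3 vs 6] → B does not strictly dominate A (column X: 2 ≤ 4)
  B vs C: [2 vs 4, 5 vs 6, 3 vs 1] → B does not strictly dominate C (column X: 2 ≤ 4)
  C vs A: [4 vs 4, 6 vs 4, 1 vs 6] → C does not strictly dominate A (column X: 4 ≤ 4)
  C vs B: [4 vs 2, 6 vs 5, 1 vs 3] → C does not strictly dominate B (column Z: 1 ≤ 3)
No single strategy strictly dominates all others → no strictly dominant strategy.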